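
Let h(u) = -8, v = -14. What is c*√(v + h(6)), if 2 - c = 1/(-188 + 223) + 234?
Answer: -8121*I*√22/35 ≈ -1088.3*I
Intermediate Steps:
c = -8121/35 (c = 2 - (1/(-188 + 223) + 234) = 2 - (1/35 + 234) = 2 - 1*8191/35 = 2 - 8191/35 = -8121/35 ≈ -232.03)
c*√(v + h(6)) = -8121*√(-14 - 8)/35 = -8121*I*√22/35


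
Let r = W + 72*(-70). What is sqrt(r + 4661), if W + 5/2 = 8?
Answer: 3*I*sqrt(166)/2 ≈ 19.326*I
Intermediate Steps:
W = 11/2 (W = -5/2 + 8 = 11/2 ≈ 5.5000)
r = -10069/2 (r = 11/2 + 72*(-70) = 11/2 - 5040 = -10069/2 ≈ -5034.5)
sqrt(r + 4661) = sqrt(-10069/2 + 4661) = sqrt(-747/2) = 3*I*sqrt(166)/2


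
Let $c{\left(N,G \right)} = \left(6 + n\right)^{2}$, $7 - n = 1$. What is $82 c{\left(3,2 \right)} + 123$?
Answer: $11931$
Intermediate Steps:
$n = 6$ ($n = 7 - 1 = 6$)
$c{\left(N,G \right)} = 144$ ($c{\left(N,G \right)} = \left(6 + 6\right)^{2} = 12^{2} = 144$)
$82 c{\left(3,2 \right)} + 123 = 82 \cdot 144 + 123 = 11808 + 123 = 11931$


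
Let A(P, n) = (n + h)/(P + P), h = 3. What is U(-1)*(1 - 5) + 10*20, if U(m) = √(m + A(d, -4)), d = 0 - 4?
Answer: 200 - I*√14 ≈ 200.0 - 3.7417*I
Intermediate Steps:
d = -4
A(P, n) = (3 + n)/(2*P) (A(P, n) = (n + 3)/(P + P) = (3 + n)/((2*P)) = (3 + n)*(1/(2*P)) = (3 + n)/(2*P))
U(m) = √(⅛ + m) (U(m) = √(m + (½)*(3 - 4)/(-4)) = √(m + (½)*(-¼)*(-1)) = √(m + ⅛) = √(⅛ + m))
U(-1)*(1 - 5) + 10*20 = (√(2 + 16*(-1))/4)*(1 - 5) + 10*20 = (√(2 - 16)/4)*(-4) + 200 = (√(-14)/4)*(-4) + 200 = ((I*√14)/4)*(-4) + 200 = (I*√14/4)*(-4) + 200 = -I*√14 + 200 = 200 - I*√14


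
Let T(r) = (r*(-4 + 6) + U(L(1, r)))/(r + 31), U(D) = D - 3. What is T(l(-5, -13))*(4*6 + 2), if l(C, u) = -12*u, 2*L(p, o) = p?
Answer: 8047/187 ≈ 43.032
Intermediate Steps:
L(p, o) = p/2
U(D) = -3 + D
T(r) = (-5/2 + 2*r)/(31 + r) (T(r) = (r*(-4 + 6) + (-3 + (½)*1))/(r + 31) = (r*2 + (-3 + ½))/(31 + r) = (2*r - 5/2)/(31 + r) = (-5/2 + 2*r)/(31 + r))
T(l(-5, -13))*(4*6 + 2) = ((-5 + 4*(-12*(-13)))/(2*(31 - 12*(-13))))*(4*6 + 2) = ((-5 + 4*156)/(2*(31 + 156)))*(24 + 2) = ((½)*(-5 + 624)/187)*26 = ((½)*(1/187)*619)*26 = (619/374)*26 = 8047/187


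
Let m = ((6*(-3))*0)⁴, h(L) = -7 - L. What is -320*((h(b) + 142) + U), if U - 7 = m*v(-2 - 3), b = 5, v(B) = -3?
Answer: -43840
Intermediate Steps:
m = 0 (m = (-18*0)⁴ = 0⁴ = 0)
U = 7 (U = 7 + 0*(-3) = 7 + 0 = 7)
-320*((h(b) + 142) + U) = -320*(((-7 - 1*5) + 142) + 7) = -320*(((-7 - 5) + 142) + 7) = -320*((-12 + 142) + 7) = -320*(130 + 7) = -320*137 = -43840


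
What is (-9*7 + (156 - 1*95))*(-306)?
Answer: 612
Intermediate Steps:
(-9*7 + (156 - 1*95))*(-306) = (-63 + (156 - 95))*(-306) = (-63 + 61)*(-306) = -2*(-306) = 612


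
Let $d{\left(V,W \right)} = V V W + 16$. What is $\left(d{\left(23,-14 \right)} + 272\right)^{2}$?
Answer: $50665924$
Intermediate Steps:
$d{\left(V,W \right)} = 16 + W V^{2}$ ($d{\left(V,W \right)} = V^{2} W + 16 = W V^{2} + 16 = 16 + W V^{2}$)
$\left(d{\left(23,-14 \right)} + 272\right)^{2} = \left(\left(16 - 14 \cdot 23^{2}\right) + 272\right)^{2} = \left(\left(16 - 7406\right) + 272\right)^{2} = \left(-7390 + 272\right)^{2} = \left(-7118\right)^{2} = 50665924$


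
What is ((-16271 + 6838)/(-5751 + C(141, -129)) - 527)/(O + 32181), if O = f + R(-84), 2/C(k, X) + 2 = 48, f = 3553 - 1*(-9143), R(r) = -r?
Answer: -69490385/5947081392 ≈ -0.011685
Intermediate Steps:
f = 12696 (f = 3553 + 9143 = 12696)
C(k, X) = 1/23 (C(k, X) = 2/(-2 + 48) = 2/46 = 2*(1/46) = 1/23)
O = 12780 (O = 12696 - 1*(-84) = 12696 + 84 = 12780)
((-16271 + 6838)/(-5751 + C(141, -129)) - 527)/(O + 32181) = ((-16271 + 6838)/(-5751 + 1/23) - 527)/(12780 + 32181) = (-9433/(-132272/23) - 527)/44961 = (-9433*(-23/132272) - 527)*(1/44961) = (216959/132272 - 527)*(1/44961) = -69490385/132272*1/44961 = -69490385/5947081392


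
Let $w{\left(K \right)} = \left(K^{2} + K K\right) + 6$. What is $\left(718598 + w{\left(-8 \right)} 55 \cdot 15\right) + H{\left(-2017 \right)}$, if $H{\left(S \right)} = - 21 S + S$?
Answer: $869488$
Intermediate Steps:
$w{\left(K \right)} = 6 + 2 K^{2}$ ($w{\left(K \right)} = \left(K^{2} + K^{2}\right) + 6 = 2 K^{2} + 6 = 6 + 2 K^{2}$)
$H{\left(S \right)} = - 20 S$
$\left(718598 + w{\left(-8 \right)} 55 \cdot 15\right) + H{\left(-2017 \right)} = \left(718598 + \left(6 + 2 \left(-8\right)^{2}\right) 55 \cdot 15\right) - -40340 = \left(718598 + \left(6 + 2 \cdot 64\right) 55 \cdot 15\right) + 40340 = \left(718598 + \left(6 + 128\right) 55 \cdot 15\right) + 40340 = \left(718598 + 134 \cdot 55 \cdot 15\right) + 40340 = \left(718598 + 7370 \cdot 15\right) + 40340 = \left(718598 + 110550\right) + 40340 = 829148 + 40340 = 869488$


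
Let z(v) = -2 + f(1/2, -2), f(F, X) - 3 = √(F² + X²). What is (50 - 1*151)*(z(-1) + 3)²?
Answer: -8181/4 - 404*√17 ≈ -3711.0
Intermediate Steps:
f(F, X) = 3 + √(F² + X²)
z(v) = 1 + √17/2 (z(v) = -2 + (3 + √((1/2)² + (-2)²)) = -2 + (3 + √((½)² + 4)) = -2 + (3 + √(¼ + 4)) = -2 + (3 + √(17/4)) = -2 + (3 + √17/2) = 1 + √17/2)
(50 - 1*151)*(z(-1) + 3)² = (50 - 1*151)*((1 + √17/2) + 3)² = (50 - 151)*(4 + √17/2)² = -101*(4 + √17/2)²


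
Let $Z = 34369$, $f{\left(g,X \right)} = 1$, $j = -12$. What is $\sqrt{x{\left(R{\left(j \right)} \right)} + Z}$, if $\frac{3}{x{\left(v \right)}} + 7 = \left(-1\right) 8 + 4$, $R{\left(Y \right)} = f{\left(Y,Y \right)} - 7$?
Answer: $\frac{2 \sqrt{1039654}}{11} \approx 185.39$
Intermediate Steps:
$R{\left(Y \right)} = -6$ ($R{\left(Y \right)} = 1 - 7 = -6$)
$x{\left(v \right)} = - \frac{3}{11}$ ($x{\left(v \right)} = \frac{3}{-7 + \left(\left(-1\right) 8 + 4\right)} = \frac{3}{-7 + \left(-8 + 4\right)} = \frac{3}{-7 - 4} = \frac{3}{-11} = 3 \left(- \frac{1}{11}\right) = - \frac{3}{11}$)
$\sqrt{x{\left(R{\left(j \right)} \right)} + Z} = \sqrt{- \frac{3}{11} + 34369} = \sqrt{\frac{378056}{11}} = \frac{2 \sqrt{1039654}}{11}$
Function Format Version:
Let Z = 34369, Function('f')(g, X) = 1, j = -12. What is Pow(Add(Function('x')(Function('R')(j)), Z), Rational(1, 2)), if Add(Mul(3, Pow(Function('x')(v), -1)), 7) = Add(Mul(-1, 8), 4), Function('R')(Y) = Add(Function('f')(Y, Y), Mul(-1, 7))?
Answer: Mul(Rational(2, 11), Pow(1039654, Rational(1, 2))) ≈ 185.39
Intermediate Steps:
Function('R')(Y) = -6 (Function('R')(Y) = Add(1, Mul(-1, 7)) = Add(1, -7) = -6)
Function('x')(v) = Rational(-3, 11) (Function('x')(v) = Mul(3, Pow(Add(-7, Add(Mul(-1, 8), 4)), -1)) = Mul(3, Pow(Add(-7, Add(-8, 4)), -1)) = Mul(3, Pow(Add(-7, -4), -1)) = Mul(3, Pow(-11, -1)) = Mul(3, Rational(-1, 11)) = Rational(-3, 11))
Pow(Add(Function('x')(Function('R')(j)), Z), Rational(1, 2)) = Pow(Add(Rational(-3, 11), 34369), Rational(1, 2)) = Pow(Rational(378056, 11), Rational(1, 2)) = Mul(Rational(2, 11), Pow(1039654, Rational(1, 2)))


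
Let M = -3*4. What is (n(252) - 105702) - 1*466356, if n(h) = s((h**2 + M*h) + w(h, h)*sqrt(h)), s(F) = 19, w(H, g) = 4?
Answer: -572039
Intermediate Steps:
M = -12
n(h) = 19
(n(252) - 105702) - 1*466356 = (19 - 105702) - 1*466356 = -105683 - 466356 = -572039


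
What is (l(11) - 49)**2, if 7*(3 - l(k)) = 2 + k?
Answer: 112225/49 ≈ 2290.3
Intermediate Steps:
l(k) = 19/7 - k/7 (l(k) = 3 - (2 + k)/7 = 3 + (-2/7 - k/7) = 19/7 - k/7)
(l(11) - 49)**2 = ((19/7 - 1/7*11) - 49)**2 = ((19/7 - 11/7) - 49)**2 = (8/7 - 49)**2 = (-335/7)**2 = 112225/49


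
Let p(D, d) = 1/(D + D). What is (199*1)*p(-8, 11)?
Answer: -199/16 ≈ -12.438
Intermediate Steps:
p(D, d) = 1/(2*D)
(199*1)*p(-8, 11) = (199*1)*((½)/(-8)) = 199*((½)*(-⅛)) = 199*(-1/16) = -199/16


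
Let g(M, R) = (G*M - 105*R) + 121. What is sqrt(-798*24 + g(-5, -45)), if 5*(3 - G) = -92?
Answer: I*sqrt(14413) ≈ 120.05*I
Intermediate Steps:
G = 107/5 (G = 3 - 1/5*(-92) = 3 + 92/5 = 107/5 ≈ 21.400)
g(M, R) = 121 - 105*R + 107*M/5 (g(M, R) = (107*M/5 - 105*R) + 121 = (-105*R + 107*M/5) + 121 = 121 - 105*R + 107*M/5)
sqrt(-798*24 + g(-5, -45)) = sqrt(-798*24 + (121 - 105*(-45) + (107/5)*(-5))) = sqrt(-19152 + (121 + 4725 - 107)) = sqrt(-19152 + 4739) = sqrt(-14413) = I*sqrt(14413)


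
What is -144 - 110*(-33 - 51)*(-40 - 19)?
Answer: -545304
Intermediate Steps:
-144 - 110*(-33 - 51)*(-40 - 19) = -144 - (-9240)*(-59) = -144 - 110*4956 = -144 - 545160 = -545304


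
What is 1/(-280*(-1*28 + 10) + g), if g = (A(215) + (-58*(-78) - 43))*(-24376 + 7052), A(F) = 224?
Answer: -1/81504380 ≈ -1.2269e-8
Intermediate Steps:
g = -81509420 (g = (224 + (-58*(-78) - 43))*(-24376 + 7052) = (224 + (4524 - 43))*(-17324) = (224 + 4481)*(-17324) = 4705*(-17324) = -81509420)
1/(-280*(-1*28 + 10) + g) = 1/(-280*(-1*28 + 10) - 81509420) = 1/(-280*(-28 + 10) - 81509420) = 1/(-280*(-18) - 81509420) = 1/(5040 - 81509420) = 1/(-81504380) = -1/81504380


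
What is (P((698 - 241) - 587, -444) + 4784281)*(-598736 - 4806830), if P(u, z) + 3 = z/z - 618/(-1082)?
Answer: -13991200790550368/541 ≈ -2.5862e+13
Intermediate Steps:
P(u, z) = -773/541 (P(u, z) = -3 + (z/z - 618/(-1082)) = -3 + (1 - 618*(-1/1082)) = -3 + (1 + 309/541) = -3 + 850/541 = -773/541)
(P((698 - 241) - 587, -444) + 4784281)*(-598736 - 4806830) = (-773/541 + 4784281)*(-598736 - 4806830) = (2588295248/541)*(-5405566) = -13991200790550368/541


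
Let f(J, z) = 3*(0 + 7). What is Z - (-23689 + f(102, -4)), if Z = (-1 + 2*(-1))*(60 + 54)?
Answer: 23326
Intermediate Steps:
Z = -342 (Z = (-1 - 2)*114 = -3*114 = -342)
f(J, z) = 21 (f(J, z) = 3*7 = 21)
Z - (-23689 + f(102, -4)) = -342 - (-23689 + 21) = -342 - 1*(-23668) = -342 + 23668 = 23326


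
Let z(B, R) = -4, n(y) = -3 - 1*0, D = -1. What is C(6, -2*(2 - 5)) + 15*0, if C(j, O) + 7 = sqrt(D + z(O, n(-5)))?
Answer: -7 + I*sqrt(5) ≈ -7.0 + 2.2361*I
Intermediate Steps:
n(y) = -3 (n(y) = -3 + 0 = -3)
C(j, O) = -7 + I*sqrt(5) (C(j, O) = -7 + sqrt(-1 - 4) = -7 + sqrt(-5) = -7 + I*sqrt(5))
C(6, -2*(2 - 5)) + 15*0 = (-7 + I*sqrt(5)) + 15*0 = (-7 + I*sqrt(5)) + 0 = -7 + I*sqrt(5)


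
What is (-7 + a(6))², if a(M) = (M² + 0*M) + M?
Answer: 1225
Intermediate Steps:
a(M) = M + M² (a(M) = (M² + 0) + M = M² + M = M + M²)
(-7 + a(6))² = (-7 + 6*(1 + 6))² = (-7 + 6*7)² = (-7 + 42)² = 35² = 1225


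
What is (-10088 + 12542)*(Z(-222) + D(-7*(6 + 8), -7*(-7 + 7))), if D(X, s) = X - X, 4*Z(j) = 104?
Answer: 63804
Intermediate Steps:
Z(j) = 26 (Z(j) = (1/4)*104 = 26)
D(X, s) = 0
(-10088 + 12542)*(Z(-222) + D(-7*(6 + 8), -7*(-7 + 7))) = (-10088 + 12542)*(26 + 0) = 2454*26 = 63804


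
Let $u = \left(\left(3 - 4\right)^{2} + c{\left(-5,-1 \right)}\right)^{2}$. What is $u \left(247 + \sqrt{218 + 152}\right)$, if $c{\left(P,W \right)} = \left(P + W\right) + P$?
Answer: $24700 + 100 \sqrt{370} \approx 26624.0$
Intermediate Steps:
$c{\left(P,W \right)} = W + 2 P$
$u = 100$ ($u = \left(\left(3 - 4\right)^{2} + \left(-1 + 2 \left(-5\right)\right)\right)^{2} = \left(\left(-1\right)^{2} - 11\right)^{2} = \left(1 - 11\right)^{2} = \left(-10\right)^{2} = 100$)
$u \left(247 + \sqrt{218 + 152}\right) = 100 \left(247 + \sqrt{218 + 152}\right) = 100 \left(247 + \sqrt{370}\right) = 24700 + 100 \sqrt{370}$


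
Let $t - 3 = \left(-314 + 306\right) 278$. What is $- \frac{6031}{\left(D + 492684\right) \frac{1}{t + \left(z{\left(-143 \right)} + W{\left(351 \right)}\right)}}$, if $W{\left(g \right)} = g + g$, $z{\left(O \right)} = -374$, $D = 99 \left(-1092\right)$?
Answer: $\frac{3805561}{128192} \approx 29.686$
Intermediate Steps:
$D = -108108$
$W{\left(g \right)} = 2 g$
$t = -2221$ ($t = 3 + \left(-314 + 306\right) 278 = 3 - 2224 = -2221$)
$- \frac{6031}{\left(D + 492684\right) \frac{1}{t + \left(z{\left(-143 \right)} + W{\left(351 \right)}\right)}} = - \frac{6031}{\left(-108108 + 492684\right) \frac{1}{-2221 + \left(-374 + 2 \cdot 351\right)}} = - \frac{6031}{384576 \frac{1}{-2221 + \left(-374 + 702\right)}} = - \frac{6031}{384576 \frac{1}{-2221 + 328}} = - \frac{6031}{384576 \frac{1}{-1893}} = - \frac{6031}{384576 \left(- \frac{1}{1893}\right)} = - \frac{6031}{- \frac{128192}{631}} = \left(-6031\right) \left(- \frac{631}{128192}\right) = \frac{3805561}{128192}$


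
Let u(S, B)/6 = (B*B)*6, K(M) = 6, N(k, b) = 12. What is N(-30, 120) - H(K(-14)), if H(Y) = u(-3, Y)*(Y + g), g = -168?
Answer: 209964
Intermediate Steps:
u(S, B) = 36*B² (u(S, B) = 6*((B*B)*6) = 6*(B²*6) = 6*(6*B²) = 36*B²)
H(Y) = 36*Y²*(-168 + Y) (H(Y) = (36*Y²)*(Y - 168) = (36*Y²)*(-168 + Y) = 36*Y²*(-168 + Y))
N(-30, 120) - H(K(-14)) = 12 - 36*6²*(-168 + 6) = 12 - 36*36*(-162) = 12 - 1*(-209952) = 12 + 209952 = 209964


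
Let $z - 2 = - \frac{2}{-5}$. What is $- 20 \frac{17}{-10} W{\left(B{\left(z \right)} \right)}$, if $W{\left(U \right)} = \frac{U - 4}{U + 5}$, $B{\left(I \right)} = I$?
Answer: $- \frac{272}{37} \approx -7.3513$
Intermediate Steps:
$z = \frac{12}{5}$ ($z = 2 - \frac{2}{-5} = 2 - - \frac{2}{5} = 2 + \frac{2}{5} = \frac{12}{5} \approx 2.4$)
$W{\left(U \right)} = \frac{-4 + U}{5 + U}$
$- 20 \frac{17}{-10} W{\left(B{\left(z \right)} \right)} = - 20 \frac{17}{-10} \frac{-4 + \frac{12}{5}}{5 + \frac{12}{5}} = - 20 \cdot 17 \left(- \frac{1}{10}\right) \frac{1}{\frac{37}{5}} \left(- \frac{8}{5}\right) = \left(-20\right) \left(- \frac{17}{10}\right) \frac{5}{37} \left(- \frac{8}{5}\right) = 34 \left(- \frac{8}{37}\right) = - \frac{272}{37}$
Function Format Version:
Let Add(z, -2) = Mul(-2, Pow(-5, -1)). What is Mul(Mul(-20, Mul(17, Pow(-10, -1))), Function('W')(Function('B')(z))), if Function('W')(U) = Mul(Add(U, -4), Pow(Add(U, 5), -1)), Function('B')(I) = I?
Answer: Rational(-272, 37) ≈ -7.3513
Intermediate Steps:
z = Rational(12, 5) (z = Add(2, Mul(-2, Pow(-5, -1))) = Add(2, Mul(-2, Rational(-1, 5))) = Add(2, Rational(2, 5)) = Rational(12, 5) ≈ 2.4000)
Function('W')(U) = Mul(Pow(Add(5, U), -1), Add(-4, U)) (Function('W')(U) = Mul(Add(-4, U), Pow(Add(5, U), -1)) = Mul(Pow(Add(5, U), -1), Add(-4, U)))
Mul(Mul(-20, Mul(17, Pow(-10, -1))), Function('W')(Function('B')(z))) = Mul(Mul(-20, Mul(17, Pow(-10, -1))), Mul(Pow(Add(5, Rational(12, 5)), -1), Add(-4, Rational(12, 5)))) = Mul(Mul(-20, Mul(17, Rational(-1, 10))), Mul(Pow(Rational(37, 5), -1), Rational(-8, 5))) = Mul(Mul(-20, Rational(-17, 10)), Mul(Rational(5, 37), Rational(-8, 5))) = Mul(34, Rational(-8, 37)) = Rational(-272, 37)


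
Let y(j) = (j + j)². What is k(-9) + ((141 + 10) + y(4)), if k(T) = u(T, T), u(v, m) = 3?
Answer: 218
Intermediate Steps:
y(j) = 4*j² (y(j) = (2*j)² = 4*j²)
k(T) = 3
k(-9) + ((141 + 10) + y(4)) = 3 + ((141 + 10) + 4*4²) = 3 + (151 + 4*16) = 3 + (151 + 64) = 3 + 215 = 218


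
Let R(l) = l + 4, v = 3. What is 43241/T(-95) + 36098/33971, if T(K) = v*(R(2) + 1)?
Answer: 209956867/101913 ≈ 2060.2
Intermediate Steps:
R(l) = 4 + l
T(K) = 21 (T(K) = 3*((4 + 2) + 1) = 3*(6 + 1) = 3*7 = 21)
43241/T(-95) + 36098/33971 = 43241/21 + 36098/33971 = 209956867/101913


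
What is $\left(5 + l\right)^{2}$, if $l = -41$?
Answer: $1296$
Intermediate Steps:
$\left(5 + l\right)^{2} = \left(5 - 41\right)^{2} = \left(-36\right)^{2} = 1296$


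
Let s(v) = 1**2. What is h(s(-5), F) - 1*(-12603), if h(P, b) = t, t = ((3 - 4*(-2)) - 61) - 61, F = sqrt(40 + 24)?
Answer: 12492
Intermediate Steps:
s(v) = 1
F = 8 (F = sqrt(64) = 8)
t = -111 (t = ((3 + 8) - 61) - 61 = (11 - 61) - 61 = -50 - 61 = -111)
h(P, b) = -111
h(s(-5), F) - 1*(-12603) = -111 - 1*(-12603) = -111 + 12603 = 12492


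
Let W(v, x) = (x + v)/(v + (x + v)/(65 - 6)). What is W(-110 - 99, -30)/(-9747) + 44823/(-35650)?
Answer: -274610362391/218391525675 ≈ -1.2574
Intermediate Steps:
W(v, x) = (v + x)/(x/59 + 60*v/59) (W(v, x) = (v + x)/(v + (v + x)/59) = (v + x)/(v + (v + x)*(1/59)) = (v + x)/(v + (v/59 + x/59)) = (v + x)/(x/59 + 60*v/59))
W(-110 - 99, -30)/(-9747) + 44823/(-35650) = (59*((-110 - 99) - 30)/(-30 + 60*(-110 - 99)))/(-9747) + 44823/(-35650) = (59*(-209 - 30)/(-30 + 60*(-209)))*(-1/9747) + 44823*(-1/35650) = (59*(-239)/(-30 - 12540))*(-1/9747) - 44823/35650 = (59*(-239)/(-12570))*(-1/9747) - 44823/35650 = (59*(-1/12570)*(-239))*(-1/9747) - 44823/35650 = (14101/12570)*(-1/9747) - 44823/35650 = -14101/122519790 - 44823/35650 = -274610362391/218391525675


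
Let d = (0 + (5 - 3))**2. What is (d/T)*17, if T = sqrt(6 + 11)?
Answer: 4*sqrt(17) ≈ 16.492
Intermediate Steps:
T = sqrt(17) ≈ 4.1231
d = 4 (d = (0 + 2)**2 = 2**2 = 4)
(d/T)*17 = (4/sqrt(17))*17 = ((sqrt(17)/17)*4)*17 = (4*sqrt(17)/17)*17 = 4*sqrt(17)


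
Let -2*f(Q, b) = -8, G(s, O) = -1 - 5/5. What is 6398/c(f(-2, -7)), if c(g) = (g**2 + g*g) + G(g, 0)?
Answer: 3199/15 ≈ 213.27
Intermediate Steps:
G(s, O) = -2 (G(s, O) = -1 - 5*1/5 = -1 - 1 = -2)
f(Q, b) = 4 (f(Q, b) = -1/2*(-8) = 4)
c(g) = -2 + 2*g**2 (c(g) = (g**2 + g*g) - 2 = (g**2 + g**2) - 2 = 2*g**2 - 2 = -2 + 2*g**2)
6398/c(f(-2, -7)) = 6398/(-2 + 2*4**2) = 6398/(-2 + 2*16) = 6398/(-2 + 32) = 6398/30 = 6398*(1/30) = 3199/15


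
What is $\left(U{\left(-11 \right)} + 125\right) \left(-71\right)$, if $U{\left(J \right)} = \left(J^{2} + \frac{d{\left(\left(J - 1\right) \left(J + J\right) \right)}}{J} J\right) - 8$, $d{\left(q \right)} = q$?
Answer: $-35642$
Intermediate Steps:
$U{\left(J \right)} = -8 + J^{2} + J \left(-2 + 2 J\right)$ ($U{\left(J \right)} = \left(J^{2} + \frac{\left(J - 1\right) \left(J + J\right)}{J} J\right) - 8 = \left(J^{2} + \frac{\left(-1 + J\right) 2 J}{J} J\right) - 8 = \left(J^{2} + \frac{2 J \left(-1 + J\right)}{J} J\right) - 8 = \left(J^{2} + \left(-2 + 2 J\right) J\right) - 8 = \left(J^{2} + J \left(-2 + 2 J\right)\right) - 8 = -8 + J^{2} + J \left(-2 + 2 J\right)$)
$\left(U{\left(-11 \right)} + 125\right) \left(-71\right) = \left(\left(-8 - -22 + 3 \left(-11\right)^{2}\right) + 125\right) \left(-71\right) = \left(\left(-8 + 22 + 3 \cdot 121\right) + 125\right) \left(-71\right) = \left(\left(-8 + 22 + 363\right) + 125\right) \left(-71\right) = \left(377 + 125\right) \left(-71\right) = 502 \left(-71\right) = -35642$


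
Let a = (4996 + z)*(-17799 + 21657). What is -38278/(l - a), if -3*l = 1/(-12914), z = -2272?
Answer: 1482966276/407147116463 ≈ 0.0036423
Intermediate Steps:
l = 1/38742 (l = -⅓/(-12914) = -⅓*(-1/12914) = 1/38742 ≈ 2.5812e-5)
a = 10509192 (a = (4996 - 2272)*(-17799 + 21657) = 2724*3858 = 10509192)
-38278/(l - a) = -38278/(1/38742 - 1*10509192) = -38278/(1/38742 - 10509192) = -38278/(-407147116463/38742) = -38278*(-38742/407147116463) = 1482966276/407147116463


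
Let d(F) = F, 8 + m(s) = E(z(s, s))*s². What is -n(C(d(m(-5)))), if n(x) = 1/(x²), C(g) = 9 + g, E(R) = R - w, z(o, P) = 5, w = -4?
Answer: -1/51076 ≈ -1.9579e-5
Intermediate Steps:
E(R) = 4 + R (E(R) = R - 1*(-4) = R + 4 = 4 + R)
m(s) = -8 + 9*s² (m(s) = -8 + (4 + 5)*s² = -8 + 9*s²)
n(x) = x⁻²
-n(C(d(m(-5)))) = -1/(9 + (-8 + 9*(-5)²))² = -1/(9 + (-8 + 9*25))² = -1/(9 + (-8 + 225))² = -1/(9 + 217)² = -1/226² = -1*1/51076 = -1/51076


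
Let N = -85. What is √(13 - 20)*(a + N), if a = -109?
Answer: -194*I*√7 ≈ -513.28*I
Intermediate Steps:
√(13 - 20)*(a + N) = √(13 - 20)*(-109 - 85) = √(-7)*(-194) = (I*√7)*(-194) = -194*I*√7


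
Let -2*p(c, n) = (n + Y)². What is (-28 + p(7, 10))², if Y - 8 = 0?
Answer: 36100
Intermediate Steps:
Y = 8 (Y = 8 + 0 = 8)
p(c, n) = -(8 + n)²/2 (p(c, n) = -(n + 8)²/2 = -(8 + n)²/2)
(-28 + p(7, 10))² = (-28 - (8 + 10)²/2)² = (-28 - ½*18²)² = (-28 - ½*324)² = (-28 - 162)² = (-190)² = 36100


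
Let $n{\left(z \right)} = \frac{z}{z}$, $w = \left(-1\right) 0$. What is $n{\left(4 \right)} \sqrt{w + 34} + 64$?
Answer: $64 + \sqrt{34} \approx 69.831$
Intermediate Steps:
$w = 0$
$n{\left(z \right)} = 1$
$n{\left(4 \right)} \sqrt{w + 34} + 64 = 1 \sqrt{0 + 34} + 64 = 1 \sqrt{34} + 64 = \sqrt{34} + 64 = 64 + \sqrt{34}$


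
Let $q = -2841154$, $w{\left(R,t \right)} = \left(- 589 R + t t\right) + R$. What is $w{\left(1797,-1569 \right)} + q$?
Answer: $-1436029$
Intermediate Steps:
$w{\left(R,t \right)} = t^{2} - 588 R$ ($w{\left(R,t \right)} = \left(- 589 R + t^{2}\right) + R = \left(t^{2} - 589 R\right) + R = t^{2} - 588 R$)
$w{\left(1797,-1569 \right)} + q = \left(\left(-1569\right)^{2} - 1056636\right) - 2841154 = \left(2461761 - 1056636\right) - 2841154 = 1405125 - 2841154 = -1436029$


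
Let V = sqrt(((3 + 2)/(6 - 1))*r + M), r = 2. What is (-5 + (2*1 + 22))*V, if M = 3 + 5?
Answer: 19*sqrt(10) ≈ 60.083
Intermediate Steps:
M = 8
V = sqrt(10) (V = sqrt(((3 + 2)/(6 - 1))*2 + 8) = sqrt((5/5)*2 + 8) = sqrt((5*(1/5))*2 + 8) = sqrt(1*2 + 8) = sqrt(2 + 8) = sqrt(10) ≈ 3.1623)
(-5 + (2*1 + 22))*V = (-5 + (2*1 + 22))*sqrt(10) = (-5 + (2 + 22))*sqrt(10) = (-5 + 24)*sqrt(10) = 19*sqrt(10)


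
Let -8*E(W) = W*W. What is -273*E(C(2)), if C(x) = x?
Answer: 273/2 ≈ 136.50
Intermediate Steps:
E(W) = -W²/8 (E(W) = -W*W/8 = -W²/8)
-273*E(C(2)) = -(-273)*2²/8 = -(-273)*4/8 = -273*(-½) = 273/2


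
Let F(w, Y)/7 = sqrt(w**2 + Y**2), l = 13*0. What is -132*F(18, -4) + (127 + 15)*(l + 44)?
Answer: 6248 - 1848*sqrt(85) ≈ -10790.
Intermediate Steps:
l = 0
F(w, Y) = 7*sqrt(Y**2 + w**2) (F(w, Y) = 7*sqrt(w**2 + Y**2) = 7*sqrt(Y**2 + w**2))
-132*F(18, -4) + (127 + 15)*(l + 44) = -924*sqrt((-4)**2 + 18**2) + (127 + 15)*(0 + 44) = -924*sqrt(16 + 324) + 142*44 = -924*sqrt(340) + 6248 = -924*2*sqrt(85) + 6248 = -1848*sqrt(85) + 6248 = 6248 - 1848*sqrt(85)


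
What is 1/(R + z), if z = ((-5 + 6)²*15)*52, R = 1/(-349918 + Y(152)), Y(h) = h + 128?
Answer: 349638/272717639 ≈ 0.0012821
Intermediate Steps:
Y(h) = 128 + h
R = -1/349638 (R = 1/(-349918 + (128 + 152)) = 1/(-349918 + 280) = 1/(-349638) = -1/349638 ≈ -2.8601e-6)
z = 780 (z = (1²*15)*52 = (1*15)*52 = 15*52 = 780)
1/(R + z) = 1/(-1/349638 + 780) = 1/(272717639/349638) = 349638/272717639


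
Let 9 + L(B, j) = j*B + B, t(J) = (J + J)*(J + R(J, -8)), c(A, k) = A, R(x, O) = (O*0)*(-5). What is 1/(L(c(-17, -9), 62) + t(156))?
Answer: 1/47592 ≈ 2.1012e-5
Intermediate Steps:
R(x, O) = 0 (R(x, O) = 0*(-5) = 0)
t(J) = 2*J² (t(J) = (J + J)*(J + 0) = (2*J)*J = 2*J²)
L(B, j) = -9 + B + B*j (L(B, j) = -9 + (j*B + B) = -9 + (B*j + B) = -9 + (B + B*j) = -9 + B + B*j)
1/(L(c(-17, -9), 62) + t(156)) = 1/((-9 - 17 - 17*62) + 2*156²) = 1/((-9 - 17 - 1054) + 2*24336) = 1/(-1080 + 48672) = 1/47592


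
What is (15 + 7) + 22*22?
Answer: 506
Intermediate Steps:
(15 + 7) + 22*22 = 22 + 484 = 506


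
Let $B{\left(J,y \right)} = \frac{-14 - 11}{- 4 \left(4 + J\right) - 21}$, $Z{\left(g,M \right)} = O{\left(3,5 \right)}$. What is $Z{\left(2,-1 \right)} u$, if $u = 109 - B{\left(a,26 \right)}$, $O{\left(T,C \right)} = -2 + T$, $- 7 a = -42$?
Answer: $\frac{6624}{61} \approx 108.59$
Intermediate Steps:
$a = 6$ ($a = \left(- \frac{1}{7}\right) \left(-42\right) = 6$)
$Z{\left(g,M \right)} = 1$ ($Z{\left(g,M \right)} = -2 + 3 = 1$)
$B{\left(J,y \right)} = - \frac{25}{-37 - 4 J}$ ($B{\left(J,y \right)} = - \frac{25}{\left(-16 - 4 J\right) - 21} = - \frac{25}{-37 - 4 J}$)
$u = \frac{6624}{61}$ ($u = 109 - \frac{25}{37 + 4 \cdot 6} = 109 - \frac{25}{37 + 24} = 109 - \frac{25}{61} = \frac{6624}{61} \approx 108.59$)
$Z{\left(2,-1 \right)} u = 1 \cdot \frac{6624}{61} = \frac{6624}{61}$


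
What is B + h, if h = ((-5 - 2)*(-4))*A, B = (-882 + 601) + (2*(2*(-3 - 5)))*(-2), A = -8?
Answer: -441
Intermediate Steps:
B = -217 (B = -281 + (2*(2*(-8)))*(-2) = -281 + (2*(-16))*(-2) = -281 - 32*(-2) = -281 + 64 = -217)
h = -224 (h = ((-5 - 2)*(-4))*(-8) = -7*(-4)*(-8) = 28*(-8) = -224)
B + h = -217 - 224 = -441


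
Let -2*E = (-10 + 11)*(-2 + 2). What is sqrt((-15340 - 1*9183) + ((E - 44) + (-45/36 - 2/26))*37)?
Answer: I*sqrt(17711265)/26 ≈ 161.86*I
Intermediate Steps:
E = 0 (E = -(-10 + 11)*(-2 + 2)/2 = -0/2 = -1/2*0 = 0)
sqrt((-15340 - 1*9183) + ((E - 44) + (-45/36 - 2/26))*37) = sqrt((-15340 - 1*9183) + ((0 - 44) + (-45/36 - 2/26))*37) = sqrt((-15340 - 9183) + (-44 + (-45*1/36 - 2*1/26))*37) = sqrt(-24523 + (-44 + (-5/4 - 1/13))*37) = sqrt(-24523 + (-44 - 69/52)*37) = sqrt(-24523 - 2357/52*37) = sqrt(-24523 - 87209/52) = sqrt(-1362405/52) = I*sqrt(17711265)/26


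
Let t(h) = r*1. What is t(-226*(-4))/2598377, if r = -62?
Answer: -62/2598377 ≈ -2.3861e-5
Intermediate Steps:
t(h) = -62 (t(h) = -62*1 = -62)
t(-226*(-4))/2598377 = -62/2598377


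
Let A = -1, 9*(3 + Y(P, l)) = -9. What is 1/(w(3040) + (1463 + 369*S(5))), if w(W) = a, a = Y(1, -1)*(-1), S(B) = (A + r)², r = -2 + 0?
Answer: 1/4788 ≈ 0.00020886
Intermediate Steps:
r = -2
Y(P, l) = -4 (Y(P, l) = -3 + (⅑)*(-9) = -3 - 1 = -4)
S(B) = 9 (S(B) = (-1 - 2)² = (-3)² = 9)
a = 4 (a = -4*(-1) = 4)
w(W) = 4
1/(w(3040) + (1463 + 369*S(5))) = 1/(4 + (1463 + 369*9)) = 1/(4 + (1463 + 3321)) = 1/(4 + 4784) = 1/4788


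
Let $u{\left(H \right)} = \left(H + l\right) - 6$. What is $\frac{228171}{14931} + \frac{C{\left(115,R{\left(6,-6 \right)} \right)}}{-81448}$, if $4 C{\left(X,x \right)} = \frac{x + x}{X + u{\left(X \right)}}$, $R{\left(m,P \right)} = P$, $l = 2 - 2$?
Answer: $\frac{198230099285}{12971734272} \approx 15.282$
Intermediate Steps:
$l = 0$
$u{\left(H \right)} = -6 + H$ ($u{\left(H \right)} = \left(H + 0\right) - 6 = H - 6 = -6 + H$)
$C{\left(X,x \right)} = \frac{x}{2 \left(-6 + 2 X\right)}$ ($C{\left(X,x \right)} = \frac{\left(x + x\right) \frac{1}{X + \left(-6 + X\right)}}{4} = \frac{2 x \frac{1}{-6 + 2 X}}{4} = \frac{x}{2 \left(-6 + 2 X\right)}$)
$\frac{228171}{14931} + \frac{C{\left(115,R{\left(6,-6 \right)} \right)}}{-81448} = \frac{228171}{14931} + \frac{\frac{1}{4} \left(-6\right) \frac{1}{-3 + 115}}{-81448} = 228171 \cdot \frac{1}{14931} + \frac{1}{4} \left(-6\right) \frac{1}{112} \left(- \frac{1}{81448}\right) = \frac{76057}{4977} + \frac{1}{4} \left(-6\right) \frac{1}{112} \left(- \frac{1}{81448}\right) = \frac{76057}{4977} - - \frac{3}{18244352} = \frac{76057}{4977} + \frac{3}{18244352} = \frac{198230099285}{12971734272}$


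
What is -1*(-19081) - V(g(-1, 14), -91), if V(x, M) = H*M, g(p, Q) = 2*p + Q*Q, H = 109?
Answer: 29000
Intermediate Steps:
g(p, Q) = Q² + 2*p (g(p, Q) = 2*p + Q² = Q² + 2*p)
V(x, M) = 109*M
-1*(-19081) - V(g(-1, 14), -91) = -1*(-19081) - 109*(-91) = 19081 - 1*(-9919) = 19081 + 9919 = 29000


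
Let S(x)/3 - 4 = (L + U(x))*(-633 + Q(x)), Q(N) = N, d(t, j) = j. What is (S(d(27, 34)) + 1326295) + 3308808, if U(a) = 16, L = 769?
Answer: 3224470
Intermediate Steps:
S(x) = -1490703 + 2355*x (S(x) = 12 + 3*((769 + 16)*(-633 + x)) = 12 + 3*(785*(-633 + x)) = 12 + 3*(-496905 + 785*x) = 12 + (-1490715 + 2355*x) = -1490703 + 2355*x)
(S(d(27, 34)) + 1326295) + 3308808 = ((-1490703 + 2355*34) + 1326295) + 3308808 = ((-1490703 + 80070) + 1326295) + 3308808 = (-1410633 + 1326295) + 3308808 = -84338 + 3308808 = 3224470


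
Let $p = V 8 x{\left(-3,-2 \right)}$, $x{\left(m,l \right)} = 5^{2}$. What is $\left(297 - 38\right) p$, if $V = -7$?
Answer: $-362600$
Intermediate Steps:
$x{\left(m,l \right)} = 25$
$p = -1400$ ($p = \left(-7\right) 8 \cdot 25 = \left(-56\right) 25 = -1400$)
$\left(297 - 38\right) p = \left(297 - 38\right) \left(-1400\right) = 259 \left(-1400\right) = -362600$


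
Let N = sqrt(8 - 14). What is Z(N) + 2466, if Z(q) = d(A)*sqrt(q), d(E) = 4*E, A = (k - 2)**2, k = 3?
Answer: 2466 + 4*6**(1/4)*sqrt(I) ≈ 2470.4 + 4.4267*I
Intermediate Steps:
A = 1 (A = (3 - 2)**2 = 1**2 = 1)
N = I*sqrt(6) (N = sqrt(-6) = I*sqrt(6) ≈ 2.4495*I)
Z(q) = 4*sqrt(q) (Z(q) = (4*1)*sqrt(q) = 4*sqrt(q))
Z(N) + 2466 = 4*sqrt(I*sqrt(6)) + 2466 = 4*(6**(1/4)*sqrt(I)) + 2466 = 4*6**(1/4)*sqrt(I) + 2466 = 2466 + 4*6**(1/4)*sqrt(I)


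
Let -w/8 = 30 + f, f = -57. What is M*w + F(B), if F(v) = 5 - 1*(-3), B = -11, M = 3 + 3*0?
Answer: 656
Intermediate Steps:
M = 3 (M = 3 + 0 = 3)
w = 216 (w = -8*(30 - 57) = -8*(-27) = 216)
F(v) = 8 (F(v) = 5 + 3 = 8)
M*w + F(B) = 3*216 + 8 = 648 + 8 = 656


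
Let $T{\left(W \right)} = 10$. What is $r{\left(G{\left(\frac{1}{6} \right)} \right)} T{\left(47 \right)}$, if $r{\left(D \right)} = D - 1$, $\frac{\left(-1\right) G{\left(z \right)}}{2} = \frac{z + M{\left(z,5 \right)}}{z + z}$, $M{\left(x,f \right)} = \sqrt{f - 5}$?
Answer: $-20$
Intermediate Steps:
$M{\left(x,f \right)} = \sqrt{-5 + f}$
$G{\left(z \right)} = -1$ ($G{\left(z \right)} = - 2 \frac{z + \sqrt{-5 + 5}}{z + z} = - 2 \frac{z + \sqrt{0}}{2 z} = - 2 \left(z + 0\right) \frac{1}{2 z} = - 2 z \frac{1}{2 z} = \left(-2\right) \frac{1}{2} = -1$)
$r{\left(D \right)} = -1 + D$
$r{\left(G{\left(\frac{1}{6} \right)} \right)} T{\left(47 \right)} = \left(-1 - 1\right) 10 = \left(-2\right) 10 = -20$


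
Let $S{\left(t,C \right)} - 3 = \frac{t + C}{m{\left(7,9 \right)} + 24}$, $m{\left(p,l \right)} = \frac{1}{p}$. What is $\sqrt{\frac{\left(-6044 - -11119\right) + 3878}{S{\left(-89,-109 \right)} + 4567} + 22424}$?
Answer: $\frac{\sqrt{208265237176398}}{96368} \approx 149.75$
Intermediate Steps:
$S{\left(t,C \right)} = 3 + \frac{7 C}{169} + \frac{7 t}{169}$ ($S{\left(t,C \right)} = 3 + \frac{t + C}{\frac{1}{7} + 24} = 3 + \frac{C + t}{\frac{1}{7} + 24} = 3 + \frac{C + t}{\frac{169}{7}} = 3 + \left(C + t\right) \frac{7}{169} = 3 + \left(\frac{7 C}{169} + \frac{7 t}{169}\right) = 3 + \frac{7 C}{169} + \frac{7 t}{169}$)
$\sqrt{\frac{\left(-6044 - -11119\right) + 3878}{S{\left(-89,-109 \right)} + 4567} + 22424} = \sqrt{\frac{\left(-6044 - -11119\right) + 3878}{\left(3 + \frac{7}{169} \left(-109\right) + \frac{7}{169} \left(-89\right)\right) + 4567} + 22424} = \sqrt{\frac{\left(-6044 + 11119\right) + 3878}{\left(3 - \frac{763}{169} - \frac{623}{169}\right) + 4567} + 22424} = \sqrt{\frac{5075 + 3878}{- \frac{879}{169} + 4567} + 22424} = \sqrt{\frac{8953}{\frac{770944}{169}} + 22424} = \sqrt{8953 \cdot \frac{169}{770944} + 22424} = \sqrt{\frac{1513057}{770944} + 22424} = \sqrt{\frac{17289161313}{770944}} = \frac{\sqrt{208265237176398}}{96368}$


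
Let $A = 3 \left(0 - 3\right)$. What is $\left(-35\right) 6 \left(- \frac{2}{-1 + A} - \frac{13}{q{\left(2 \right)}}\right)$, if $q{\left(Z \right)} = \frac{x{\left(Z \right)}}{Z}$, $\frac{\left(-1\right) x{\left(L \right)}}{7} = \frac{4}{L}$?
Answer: $-432$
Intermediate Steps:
$x{\left(L \right)} = - \frac{28}{L}$ ($x{\left(L \right)} = - 7 \frac{4}{L} = - \frac{28}{L}$)
$q{\left(Z \right)} = - \frac{28}{Z^{2}}$ ($q{\left(Z \right)} = \frac{\left(-28\right) \frac{1}{Z}}{Z} = - \frac{28}{Z^{2}}$)
$A = -9$ ($A = 3 \left(-3\right) = -9$)
$\left(-35\right) 6 \left(- \frac{2}{-1 + A} - \frac{13}{q{\left(2 \right)}}\right) = \left(-35\right) 6 \left(- \frac{2}{-1 - 9} - \frac{13}{\left(-28\right) \frac{1}{4}}\right) = - 210 \left(- \frac{2}{-10} - \frac{13}{\left(-28\right) \frac{1}{4}}\right) = - 210 \left(\left(-2\right) \left(- \frac{1}{10}\right) - \frac{13}{-7}\right) = - 210 \left(\frac{1}{5} - - \frac{13}{7}\right) = - 210 \left(\frac{1}{5} + \frac{13}{7}\right) = \left(-210\right) \frac{72}{35} = -432$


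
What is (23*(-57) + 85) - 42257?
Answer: -43483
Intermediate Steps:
(23*(-57) + 85) - 42257 = (-1311 + 85) - 42257 = -1226 - 42257 = -43483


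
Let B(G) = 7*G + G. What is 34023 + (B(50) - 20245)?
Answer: 14178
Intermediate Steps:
B(G) = 8*G
34023 + (B(50) - 20245) = 34023 + (8*50 - 20245) = 34023 + (400 - 20245) = 34023 - 19845 = 14178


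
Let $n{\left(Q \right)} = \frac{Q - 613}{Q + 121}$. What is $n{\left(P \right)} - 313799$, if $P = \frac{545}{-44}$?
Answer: $- \frac{1499672938}{4779} \approx -3.1381 \cdot 10^{5}$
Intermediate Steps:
$P = - \frac{545}{44}$ ($P = 545 \left(- \frac{1}{44}\right) = - \frac{545}{44} \approx -12.386$)
$n{\left(Q \right)} = \frac{-613 + Q}{121 + Q}$
$n{\left(P \right)} - 313799 = \frac{-613 - \frac{545}{44}}{121 - \frac{545}{44}} - 313799 = \frac{1}{\frac{4779}{44}} \left(- \frac{27517}{44}\right) - 313799 = \frac{44}{4779} \left(- \frac{27517}{44}\right) - 313799 = - \frac{27517}{4779} - 313799 = - \frac{1499672938}{4779}$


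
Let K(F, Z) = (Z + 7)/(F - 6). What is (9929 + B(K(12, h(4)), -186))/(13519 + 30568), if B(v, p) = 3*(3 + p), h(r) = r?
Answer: 9380/44087 ≈ 0.21276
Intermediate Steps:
K(F, Z) = (7 + Z)/(-6 + F)
B(v, p) = 9 + 3*p
(9929 + B(K(12, h(4)), -186))/(13519 + 30568) = (9929 + (9 + 3*(-186)))/(13519 + 30568) = (9929 + (9 - 558))/44087 = (9929 - 549)*(1/44087) = 9380*(1/44087) = 9380/44087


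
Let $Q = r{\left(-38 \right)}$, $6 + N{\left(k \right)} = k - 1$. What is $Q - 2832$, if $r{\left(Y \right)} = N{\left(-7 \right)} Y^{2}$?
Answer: $-23048$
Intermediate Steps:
$N{\left(k \right)} = -7 + k$ ($N{\left(k \right)} = -6 + \left(k - 1\right) = -6 + \left(-1 + k\right) = -7 + k$)
$r{\left(Y \right)} = - 14 Y^{2}$ ($r{\left(Y \right)} = \left(-7 - 7\right) Y^{2} = - 14 Y^{2}$)
$Q = -20216$ ($Q = - 14 \left(-38\right)^{2} = \left(-14\right) 1444 = -20216$)
$Q - 2832 = -20216 - 2832 = -23048$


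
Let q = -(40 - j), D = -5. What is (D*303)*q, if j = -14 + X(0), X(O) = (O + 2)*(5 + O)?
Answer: 66660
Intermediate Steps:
X(O) = (2 + O)*(5 + O)
j = -4 (j = -14 + (10 + 0² + 7*0) = -14 + (10 + 0 + 0) = -14 + 10 = -4)
q = -44 (q = -(40 - 1*(-4)) = -(40 + 4) = -1*44 = -44)
(D*303)*q = -5*303*(-44) = -1515*(-44) = 66660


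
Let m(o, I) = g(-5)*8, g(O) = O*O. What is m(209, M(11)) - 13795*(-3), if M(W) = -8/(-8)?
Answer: 41585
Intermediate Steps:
g(O) = O²
M(W) = 1 (M(W) = -8*(-⅛) = 1)
m(o, I) = 200 (m(o, I) = (-5)²*8 = 25*8 = 200)
m(209, M(11)) - 13795*(-3) = 200 - 13795*(-3) = 200 - 1*(-41385) = 200 + 41385 = 41585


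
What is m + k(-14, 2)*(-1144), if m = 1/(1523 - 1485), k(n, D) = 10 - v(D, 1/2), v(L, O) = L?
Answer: -347775/38 ≈ -9152.0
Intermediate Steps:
k(n, D) = 10 - D
m = 1/38 ≈ 0.026316
m + k(-14, 2)*(-1144) = 1/38 + (10 - 1*2)*(-1144) = 1/38 + (10 - 2)*(-1144) = 1/38 + 8*(-1144) = 1/38 - 9152 = -347775/38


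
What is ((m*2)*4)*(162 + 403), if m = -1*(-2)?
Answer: 9040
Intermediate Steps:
m = 2
((m*2)*4)*(162 + 403) = ((2*2)*4)*(162 + 403) = (4*4)*565 = 16*565 = 9040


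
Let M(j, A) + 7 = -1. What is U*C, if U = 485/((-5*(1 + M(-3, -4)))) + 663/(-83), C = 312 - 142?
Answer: 579700/581 ≈ 997.76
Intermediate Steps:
M(j, A) = -8 (M(j, A) = -7 - 1 = -8)
C = 170
U = 3410/581 (U = 485/((-5*(1 - 8))) + 663/(-83) = 485/((-5*(-7))) + 663*(-1/83) = 485/35 - 663/83 = 485*(1/35) - 663/83 = 97/7 - 663/83 = 3410/581 ≈ 5.8692)
U*C = (3410/581)*170 = 579700/581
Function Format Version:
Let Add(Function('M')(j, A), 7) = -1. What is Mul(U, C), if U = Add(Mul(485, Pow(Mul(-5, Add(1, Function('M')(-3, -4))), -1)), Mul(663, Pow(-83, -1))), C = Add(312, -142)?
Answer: Rational(579700, 581) ≈ 997.76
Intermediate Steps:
Function('M')(j, A) = -8 (Function('M')(j, A) = Add(-7, -1) = -8)
C = 170
U = Rational(3410, 581) (U = Add(Mul(485, Pow(Mul(-5, Add(1, -8)), -1)), Mul(663, Pow(-83, -1))) = Add(Mul(485, Pow(Mul(-5, -7), -1)), Mul(663, Rational(-1, 83))) = Add(Mul(485, Pow(35, -1)), Rational(-663, 83)) = Add(Mul(485, Rational(1, 35)), Rational(-663, 83)) = Add(Rational(97, 7), Rational(-663, 83)) = Rational(3410, 581) ≈ 5.8692)
Mul(U, C) = Mul(Rational(3410, 581), 170) = Rational(579700, 581)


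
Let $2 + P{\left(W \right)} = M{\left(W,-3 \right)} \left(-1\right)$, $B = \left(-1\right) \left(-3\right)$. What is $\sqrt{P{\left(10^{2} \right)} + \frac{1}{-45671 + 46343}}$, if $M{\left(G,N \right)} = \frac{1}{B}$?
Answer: $\frac{i \sqrt{65814}}{168} \approx 1.527 i$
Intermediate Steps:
$B = 3$
$M{\left(G,N \right)} = \frac{1}{3}$
$P{\left(W \right)} = - \frac{7}{3}$ ($P{\left(W \right)} = -2 + \frac{1}{3} \left(-1\right) = -2 - \frac{1}{3} = - \frac{7}{3}$)
$\sqrt{P{\left(10^{2} \right)} + \frac{1}{-45671 + 46343}} = \sqrt{- \frac{7}{3} + \frac{1}{-45671 + 46343}} = \sqrt{- \frac{7}{3} + \frac{1}{672}} = \sqrt{- \frac{1567}{672}} = \frac{i \sqrt{65814}}{168}$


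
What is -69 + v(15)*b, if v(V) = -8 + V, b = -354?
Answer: -2547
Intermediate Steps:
-69 + v(15)*b = -69 + (-8 + 15)*(-354) = -69 + 7*(-354) = -69 - 2478 = -2547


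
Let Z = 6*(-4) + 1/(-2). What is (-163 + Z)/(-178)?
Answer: 375/356 ≈ 1.0534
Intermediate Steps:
Z = -49/2 (Z = -24 + 1*(-½) = -24 - ½ = -49/2 ≈ -24.500)
(-163 + Z)/(-178) = (-163 - 49/2)/(-178) = -1/178*(-375/2) = 375/356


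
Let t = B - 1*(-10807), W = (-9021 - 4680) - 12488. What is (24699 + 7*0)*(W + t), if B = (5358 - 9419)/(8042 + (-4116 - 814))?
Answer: -1182411398655/3112 ≈ -3.7995e+8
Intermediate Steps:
W = -26189 (W = -13701 - 12488 = -26189)
B = -4061/3112 (B = -4061/(8042 - 4930) = -4061/3112 ≈ -1.3049)
t = 33627323/3112 (t = -4061/3112 - 1*(-10807) = -4061/3112 + 10807 = 33627323/3112 ≈ 10806.)
(24699 + 7*0)*(W + t) = (24699 + 7*0)*(-26189 + 33627323/3112) = (24699 + 0)*(-47872845/3112) = 24699*(-47872845/3112) = -1182411398655/3112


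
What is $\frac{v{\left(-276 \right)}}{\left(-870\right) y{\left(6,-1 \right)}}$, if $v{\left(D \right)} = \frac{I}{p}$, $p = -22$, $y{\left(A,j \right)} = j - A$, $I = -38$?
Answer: $\frac{19}{66990} \approx 0.00028362$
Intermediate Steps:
$v{\left(D \right)} = \frac{19}{11}$ ($v{\left(D \right)} = - \frac{38}{-22} = \left(-38\right) \left(- \frac{1}{22}\right) = \frac{19}{11}$)
$\frac{v{\left(-276 \right)}}{\left(-870\right) y{\left(6,-1 \right)}} = \frac{19}{11 \left(- 870 \left(-1 - 6\right)\right)} = \frac{19}{11 \left(\left(-870\right) \left(-7\right)\right)} = \frac{19}{11 \cdot 6090} = \frac{19}{11} \cdot \frac{1}{6090} = \frac{19}{66990}$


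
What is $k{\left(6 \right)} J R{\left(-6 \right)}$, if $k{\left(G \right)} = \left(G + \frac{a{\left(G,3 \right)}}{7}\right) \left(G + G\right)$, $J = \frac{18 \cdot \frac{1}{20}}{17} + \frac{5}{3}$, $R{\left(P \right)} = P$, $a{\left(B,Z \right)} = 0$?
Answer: $- \frac{63144}{85} \approx -742.87$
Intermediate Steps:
$J = \frac{877}{510}$ ($J = 18 \cdot \frac{1}{20} \cdot \frac{1}{17} + 5 \cdot \frac{1}{3} = \frac{9}{10} \cdot \frac{1}{17} + \frac{5}{3} = \frac{9}{170} + \frac{5}{3} = \frac{877}{510} \approx 1.7196$)
$k{\left(G \right)} = 2 G^{2}$ ($k{\left(G \right)} = \left(G + \frac{0}{7}\right) \left(G + G\right) = \left(G + 0 \cdot \frac{1}{7}\right) 2 G = \left(G + 0\right) 2 G = G 2 G = 2 G^{2}$)
$k{\left(6 \right)} J R{\left(-6 \right)} = 2 \cdot 6^{2} \cdot \frac{877}{510} \left(-6\right) = 2 \cdot 36 \cdot \frac{877}{510} \left(-6\right) = 72 \cdot \frac{877}{510} \left(-6\right) = \frac{10524}{85} \left(-6\right) = - \frac{63144}{85}$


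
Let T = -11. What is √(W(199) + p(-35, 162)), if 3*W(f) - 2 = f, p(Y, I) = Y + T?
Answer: √21 ≈ 4.5826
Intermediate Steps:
p(Y, I) = -11 + Y (p(Y, I) = Y - 11 = -11 + Y)
W(f) = ⅔ + f/3
√(W(199) + p(-35, 162)) = √((⅔ + (⅓)*199) + (-11 - 35)) = √((⅔ + 199/3) - 46) = √(67 - 46) = √21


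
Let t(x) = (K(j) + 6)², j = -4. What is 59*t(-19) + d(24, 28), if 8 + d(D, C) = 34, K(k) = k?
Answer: 262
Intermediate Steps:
d(D, C) = 26 (d(D, C) = -8 + 34 = 26)
t(x) = 4 (t(x) = (-4 + 6)² = 2² = 4)
59*t(-19) + d(24, 28) = 59*4 + 26 = 236 + 26 = 262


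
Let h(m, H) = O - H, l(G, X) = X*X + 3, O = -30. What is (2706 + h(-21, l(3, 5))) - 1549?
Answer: 1099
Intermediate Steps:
l(G, X) = 3 + X**2 (l(G, X) = X**2 + 3 = 3 + X**2)
h(m, H) = -30 - H
(2706 + h(-21, l(3, 5))) - 1549 = (2706 + (-30 - (3 + 5**2))) - 1549 = (2706 + (-30 - (3 + 25))) - 1549 = (2706 + (-30 - 1*28)) - 1549 = (2706 + (-30 - 28)) - 1549 = (2706 - 58) - 1549 = 2648 - 1549 = 1099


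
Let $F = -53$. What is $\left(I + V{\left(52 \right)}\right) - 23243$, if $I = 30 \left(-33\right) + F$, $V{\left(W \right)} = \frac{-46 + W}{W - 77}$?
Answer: $- \frac{607156}{25} \approx -24286.0$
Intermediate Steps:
$V{\left(W \right)} = \frac{-46 + W}{-77 + W}$
$I = -1043$ ($I = 30 \left(-33\right) - 53 = -990 - 53 = -1043$)
$\left(I + V{\left(52 \right)}\right) - 23243 = \left(-1043 + \frac{-46 + 52}{-77 + 52}\right) - 23243 = \left(-1043 + \frac{1}{-25} \cdot 6\right) - 23243 = \left(-1043 - \frac{6}{25}\right) - 23243 = - \frac{26081}{25} - 23243 = - \frac{607156}{25}$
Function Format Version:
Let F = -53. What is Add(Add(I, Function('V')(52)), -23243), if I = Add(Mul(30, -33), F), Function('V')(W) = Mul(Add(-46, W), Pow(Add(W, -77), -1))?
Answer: Rational(-607156, 25) ≈ -24286.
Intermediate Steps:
Function('V')(W) = Mul(Pow(Add(-77, W), -1), Add(-46, W)) (Function('V')(W) = Mul(Add(-46, W), Pow(Add(-77, W), -1)) = Mul(Pow(Add(-77, W), -1), Add(-46, W)))
I = -1043 (I = Add(Mul(30, -33), -53) = Add(-990, -53) = -1043)
Add(Add(I, Function('V')(52)), -23243) = Add(Add(-1043, Mul(Pow(Add(-77, 52), -1), Add(-46, 52))), -23243) = Add(Add(-1043, Mul(Pow(-25, -1), 6)), -23243) = Add(Add(-1043, Mul(Rational(-1, 25), 6)), -23243) = Add(Add(-1043, Rational(-6, 25)), -23243) = Add(Rational(-26081, 25), -23243) = Rational(-607156, 25)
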